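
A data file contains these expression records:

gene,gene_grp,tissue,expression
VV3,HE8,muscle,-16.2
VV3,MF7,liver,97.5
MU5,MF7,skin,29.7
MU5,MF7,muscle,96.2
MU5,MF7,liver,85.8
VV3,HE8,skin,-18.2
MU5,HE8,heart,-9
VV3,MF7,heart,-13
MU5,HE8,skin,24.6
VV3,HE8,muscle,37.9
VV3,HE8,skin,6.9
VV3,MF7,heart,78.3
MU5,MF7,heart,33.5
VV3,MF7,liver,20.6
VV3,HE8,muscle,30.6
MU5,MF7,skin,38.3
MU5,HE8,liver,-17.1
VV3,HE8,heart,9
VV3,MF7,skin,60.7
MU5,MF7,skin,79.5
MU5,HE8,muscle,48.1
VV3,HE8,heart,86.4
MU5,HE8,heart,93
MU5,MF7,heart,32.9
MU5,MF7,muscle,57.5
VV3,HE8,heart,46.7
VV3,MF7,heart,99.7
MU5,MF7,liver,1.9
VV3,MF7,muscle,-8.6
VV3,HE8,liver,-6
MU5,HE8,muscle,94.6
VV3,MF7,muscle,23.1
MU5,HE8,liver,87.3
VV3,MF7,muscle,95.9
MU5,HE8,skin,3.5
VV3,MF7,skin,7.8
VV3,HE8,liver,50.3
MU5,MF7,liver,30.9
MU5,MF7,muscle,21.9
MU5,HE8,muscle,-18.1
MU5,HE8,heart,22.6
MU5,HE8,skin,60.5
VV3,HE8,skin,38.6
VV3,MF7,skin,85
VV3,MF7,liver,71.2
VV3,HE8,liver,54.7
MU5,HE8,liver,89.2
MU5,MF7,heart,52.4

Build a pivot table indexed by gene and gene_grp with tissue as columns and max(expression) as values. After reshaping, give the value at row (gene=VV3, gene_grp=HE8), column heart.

86.4

Rows with gene=VV3, gene_grp=HE8 and tissue=heart: expression values are 9, 86.4, 46.7.
max(9, 86.4, 46.7) = 86.4.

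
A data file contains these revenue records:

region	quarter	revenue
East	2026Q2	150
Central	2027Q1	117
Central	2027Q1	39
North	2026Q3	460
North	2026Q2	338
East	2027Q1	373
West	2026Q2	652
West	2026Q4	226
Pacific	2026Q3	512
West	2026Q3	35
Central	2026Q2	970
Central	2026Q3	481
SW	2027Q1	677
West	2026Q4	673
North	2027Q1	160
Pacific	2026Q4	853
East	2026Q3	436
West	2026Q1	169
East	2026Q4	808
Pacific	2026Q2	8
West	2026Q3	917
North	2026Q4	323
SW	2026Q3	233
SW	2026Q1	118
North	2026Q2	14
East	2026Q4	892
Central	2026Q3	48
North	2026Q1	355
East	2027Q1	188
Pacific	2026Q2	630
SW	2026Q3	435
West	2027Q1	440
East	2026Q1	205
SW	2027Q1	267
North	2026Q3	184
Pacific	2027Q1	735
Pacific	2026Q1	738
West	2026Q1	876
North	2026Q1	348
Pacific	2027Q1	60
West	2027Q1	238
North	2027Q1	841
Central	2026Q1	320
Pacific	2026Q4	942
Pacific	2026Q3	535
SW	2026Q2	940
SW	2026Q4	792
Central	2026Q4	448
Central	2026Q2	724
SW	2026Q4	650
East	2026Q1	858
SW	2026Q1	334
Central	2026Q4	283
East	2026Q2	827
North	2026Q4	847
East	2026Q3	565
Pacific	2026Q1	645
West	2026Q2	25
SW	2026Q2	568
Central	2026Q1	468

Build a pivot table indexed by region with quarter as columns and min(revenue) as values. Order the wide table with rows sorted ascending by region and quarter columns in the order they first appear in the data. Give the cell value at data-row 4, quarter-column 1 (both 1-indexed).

8

With rows sorted ascending by region, row 4 is region=Pacific. quarter columns in first-appearance order: 2026Q2, 2027Q1, 2026Q3, 2026Q4, 2026Q1; column 1 is 2026Q2.
Long rows with region=Pacific, quarter=2026Q2: min(8, 630) = 8.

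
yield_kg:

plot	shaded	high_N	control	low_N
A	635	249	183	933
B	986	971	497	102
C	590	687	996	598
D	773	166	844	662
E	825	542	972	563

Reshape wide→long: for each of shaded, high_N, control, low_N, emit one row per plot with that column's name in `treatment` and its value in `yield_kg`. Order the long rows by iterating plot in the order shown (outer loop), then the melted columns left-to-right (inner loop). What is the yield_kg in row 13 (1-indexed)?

20 rows total (5 × 4). Row 13: index ⌊(13-1)/4⌋ = 3 into plot → D; (13-1) mod 4 = 0 into the melted columns → shaded.
So row 13 is (D, shaded, 773); yield_kg = 773.

773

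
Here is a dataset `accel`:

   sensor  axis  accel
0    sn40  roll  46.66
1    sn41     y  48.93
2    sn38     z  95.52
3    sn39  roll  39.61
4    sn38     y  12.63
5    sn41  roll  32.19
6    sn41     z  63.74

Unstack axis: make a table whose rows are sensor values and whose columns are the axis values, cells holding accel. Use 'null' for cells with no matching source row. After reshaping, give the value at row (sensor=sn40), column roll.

46.66

The long row with sensor=sn40, axis=roll has accel=46.66.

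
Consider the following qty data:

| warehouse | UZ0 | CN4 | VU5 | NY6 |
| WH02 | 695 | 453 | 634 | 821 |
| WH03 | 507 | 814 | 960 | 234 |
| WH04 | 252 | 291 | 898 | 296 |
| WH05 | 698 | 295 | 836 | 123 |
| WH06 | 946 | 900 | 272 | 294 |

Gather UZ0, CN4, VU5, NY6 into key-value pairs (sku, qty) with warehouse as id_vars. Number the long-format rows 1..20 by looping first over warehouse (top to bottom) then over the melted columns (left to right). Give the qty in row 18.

20 rows total (5 × 4). Row 18: index ⌊(18-1)/4⌋ = 4 into warehouse → WH06; (18-1) mod 4 = 1 into the melted columns → CN4.
So row 18 is (WH06, CN4, 900); qty = 900.

900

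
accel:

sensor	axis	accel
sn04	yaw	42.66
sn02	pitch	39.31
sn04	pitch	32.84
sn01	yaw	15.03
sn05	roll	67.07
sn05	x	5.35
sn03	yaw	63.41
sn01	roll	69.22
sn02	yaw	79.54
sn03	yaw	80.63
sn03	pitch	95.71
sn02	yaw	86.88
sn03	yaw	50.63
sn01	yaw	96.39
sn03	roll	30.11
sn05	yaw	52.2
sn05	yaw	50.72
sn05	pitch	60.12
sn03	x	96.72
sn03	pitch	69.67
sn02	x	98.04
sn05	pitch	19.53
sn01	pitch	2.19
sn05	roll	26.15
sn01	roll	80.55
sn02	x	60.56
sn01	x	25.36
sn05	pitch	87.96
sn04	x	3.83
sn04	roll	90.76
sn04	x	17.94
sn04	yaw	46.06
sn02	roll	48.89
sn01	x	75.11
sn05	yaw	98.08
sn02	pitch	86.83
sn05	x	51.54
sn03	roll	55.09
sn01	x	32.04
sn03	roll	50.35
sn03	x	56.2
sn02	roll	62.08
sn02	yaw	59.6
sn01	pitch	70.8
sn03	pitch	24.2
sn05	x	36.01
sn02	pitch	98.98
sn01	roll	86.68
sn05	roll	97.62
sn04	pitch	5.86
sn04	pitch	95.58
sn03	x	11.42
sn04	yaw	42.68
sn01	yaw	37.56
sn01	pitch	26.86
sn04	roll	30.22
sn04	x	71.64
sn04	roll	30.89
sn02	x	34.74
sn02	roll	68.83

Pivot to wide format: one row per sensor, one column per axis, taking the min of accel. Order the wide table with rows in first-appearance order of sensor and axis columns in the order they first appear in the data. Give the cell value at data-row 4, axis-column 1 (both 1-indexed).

With rows in first-appearance order of sensor, row 4 is sensor=sn05. axis columns in first-appearance order: yaw, pitch, roll, x; column 1 is yaw.
Long rows with sensor=sn05, axis=yaw: min(52.2, 50.72, 98.08) = 50.72.

50.72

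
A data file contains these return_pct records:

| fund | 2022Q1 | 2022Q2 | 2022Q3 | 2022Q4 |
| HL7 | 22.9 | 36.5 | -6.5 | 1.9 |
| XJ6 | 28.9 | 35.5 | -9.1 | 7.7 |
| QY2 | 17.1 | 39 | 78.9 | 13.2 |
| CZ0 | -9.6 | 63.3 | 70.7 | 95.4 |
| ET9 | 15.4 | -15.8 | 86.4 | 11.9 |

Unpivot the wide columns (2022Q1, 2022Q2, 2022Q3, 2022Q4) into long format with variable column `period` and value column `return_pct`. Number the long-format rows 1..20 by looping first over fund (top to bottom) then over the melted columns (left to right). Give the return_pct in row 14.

20 rows total (5 × 4). Row 14: index ⌊(14-1)/4⌋ = 3 into fund → CZ0; (14-1) mod 4 = 1 into the melted columns → 2022Q2.
So row 14 is (CZ0, 2022Q2, 63.3); return_pct = 63.3.

63.3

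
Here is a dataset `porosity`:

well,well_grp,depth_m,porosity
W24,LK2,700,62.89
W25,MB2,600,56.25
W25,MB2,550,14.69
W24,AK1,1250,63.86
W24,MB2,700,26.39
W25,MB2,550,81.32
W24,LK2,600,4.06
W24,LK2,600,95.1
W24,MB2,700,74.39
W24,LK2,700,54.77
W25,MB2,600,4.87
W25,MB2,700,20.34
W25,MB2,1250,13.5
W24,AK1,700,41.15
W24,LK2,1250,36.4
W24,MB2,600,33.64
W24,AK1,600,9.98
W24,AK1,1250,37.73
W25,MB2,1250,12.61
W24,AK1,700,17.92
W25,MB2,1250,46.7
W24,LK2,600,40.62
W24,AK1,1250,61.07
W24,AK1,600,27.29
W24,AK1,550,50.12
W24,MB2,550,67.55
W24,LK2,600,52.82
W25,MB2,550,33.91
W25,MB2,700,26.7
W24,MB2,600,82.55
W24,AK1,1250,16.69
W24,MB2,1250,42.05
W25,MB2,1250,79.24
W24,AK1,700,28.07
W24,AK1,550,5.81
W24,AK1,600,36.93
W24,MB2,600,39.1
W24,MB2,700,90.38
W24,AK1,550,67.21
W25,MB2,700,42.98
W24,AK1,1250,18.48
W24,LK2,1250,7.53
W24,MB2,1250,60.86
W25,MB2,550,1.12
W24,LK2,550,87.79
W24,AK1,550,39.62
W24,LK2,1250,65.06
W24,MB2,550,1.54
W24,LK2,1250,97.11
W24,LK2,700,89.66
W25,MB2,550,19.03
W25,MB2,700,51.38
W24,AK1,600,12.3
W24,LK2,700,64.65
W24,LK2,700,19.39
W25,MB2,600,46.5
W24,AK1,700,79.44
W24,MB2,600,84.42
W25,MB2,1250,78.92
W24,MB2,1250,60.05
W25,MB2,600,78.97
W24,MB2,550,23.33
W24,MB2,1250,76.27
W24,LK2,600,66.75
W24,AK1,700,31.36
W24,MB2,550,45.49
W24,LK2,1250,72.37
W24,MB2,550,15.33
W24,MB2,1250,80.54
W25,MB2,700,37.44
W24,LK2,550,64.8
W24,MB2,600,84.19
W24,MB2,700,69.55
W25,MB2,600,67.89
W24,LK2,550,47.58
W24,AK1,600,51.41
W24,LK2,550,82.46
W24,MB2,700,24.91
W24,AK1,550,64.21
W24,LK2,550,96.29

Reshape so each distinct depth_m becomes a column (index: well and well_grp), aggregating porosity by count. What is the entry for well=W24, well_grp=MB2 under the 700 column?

Rows with well=W24, well_grp=MB2 and depth_m=700: porosity values are 26.39, 74.39, 90.38, 69.55, 24.91.
5 rows match — count = 5.

5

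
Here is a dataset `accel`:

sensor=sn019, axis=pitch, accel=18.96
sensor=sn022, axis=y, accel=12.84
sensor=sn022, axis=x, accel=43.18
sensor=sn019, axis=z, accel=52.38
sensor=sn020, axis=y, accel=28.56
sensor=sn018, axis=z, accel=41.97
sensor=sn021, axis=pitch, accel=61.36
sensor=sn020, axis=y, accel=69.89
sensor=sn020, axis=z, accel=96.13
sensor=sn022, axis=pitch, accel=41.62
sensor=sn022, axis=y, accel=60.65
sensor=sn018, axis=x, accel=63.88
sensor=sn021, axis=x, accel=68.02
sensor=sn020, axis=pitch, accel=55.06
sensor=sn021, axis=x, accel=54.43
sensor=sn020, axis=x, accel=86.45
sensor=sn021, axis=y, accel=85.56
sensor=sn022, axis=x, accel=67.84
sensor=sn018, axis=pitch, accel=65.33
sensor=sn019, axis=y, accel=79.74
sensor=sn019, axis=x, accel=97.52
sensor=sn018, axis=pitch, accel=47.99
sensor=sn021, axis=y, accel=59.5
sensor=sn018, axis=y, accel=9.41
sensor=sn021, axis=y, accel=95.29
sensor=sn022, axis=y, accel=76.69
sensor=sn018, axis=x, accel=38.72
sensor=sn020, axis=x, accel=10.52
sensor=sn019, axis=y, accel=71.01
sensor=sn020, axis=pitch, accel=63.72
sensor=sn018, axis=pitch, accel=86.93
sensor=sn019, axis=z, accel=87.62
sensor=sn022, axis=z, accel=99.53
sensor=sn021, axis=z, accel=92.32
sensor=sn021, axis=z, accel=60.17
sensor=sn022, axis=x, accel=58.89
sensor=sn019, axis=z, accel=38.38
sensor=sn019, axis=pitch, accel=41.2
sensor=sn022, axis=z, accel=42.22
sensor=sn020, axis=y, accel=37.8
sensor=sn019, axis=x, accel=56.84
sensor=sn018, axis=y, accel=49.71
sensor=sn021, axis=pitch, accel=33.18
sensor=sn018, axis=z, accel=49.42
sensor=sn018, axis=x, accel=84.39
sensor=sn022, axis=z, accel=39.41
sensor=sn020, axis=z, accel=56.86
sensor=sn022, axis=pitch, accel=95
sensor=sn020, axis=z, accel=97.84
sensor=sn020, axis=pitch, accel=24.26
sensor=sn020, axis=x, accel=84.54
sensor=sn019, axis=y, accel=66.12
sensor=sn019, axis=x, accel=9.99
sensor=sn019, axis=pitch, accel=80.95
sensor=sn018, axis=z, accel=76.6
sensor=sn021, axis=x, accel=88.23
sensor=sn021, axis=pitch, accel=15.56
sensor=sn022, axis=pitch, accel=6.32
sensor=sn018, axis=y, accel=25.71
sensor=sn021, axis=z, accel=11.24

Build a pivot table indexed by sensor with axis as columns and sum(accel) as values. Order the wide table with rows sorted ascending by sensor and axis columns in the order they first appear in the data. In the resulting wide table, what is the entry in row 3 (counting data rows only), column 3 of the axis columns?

With rows sorted ascending by sensor, row 3 is sensor=sn020. axis columns in first-appearance order: pitch, y, x, z; column 3 is x.
Long rows with sensor=sn020, axis=x: 86.45 + 10.52 + 84.54 = 181.51.

181.51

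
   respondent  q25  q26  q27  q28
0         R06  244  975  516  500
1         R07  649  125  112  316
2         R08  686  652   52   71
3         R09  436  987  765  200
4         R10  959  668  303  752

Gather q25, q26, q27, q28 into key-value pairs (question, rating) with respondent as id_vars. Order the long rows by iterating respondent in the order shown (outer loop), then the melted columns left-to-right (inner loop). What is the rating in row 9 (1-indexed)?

20 rows total (5 × 4). Row 9: index ⌊(9-1)/4⌋ = 2 into respondent → R08; (9-1) mod 4 = 0 into the melted columns → q25.
So row 9 is (R08, q25, 686); rating = 686.

686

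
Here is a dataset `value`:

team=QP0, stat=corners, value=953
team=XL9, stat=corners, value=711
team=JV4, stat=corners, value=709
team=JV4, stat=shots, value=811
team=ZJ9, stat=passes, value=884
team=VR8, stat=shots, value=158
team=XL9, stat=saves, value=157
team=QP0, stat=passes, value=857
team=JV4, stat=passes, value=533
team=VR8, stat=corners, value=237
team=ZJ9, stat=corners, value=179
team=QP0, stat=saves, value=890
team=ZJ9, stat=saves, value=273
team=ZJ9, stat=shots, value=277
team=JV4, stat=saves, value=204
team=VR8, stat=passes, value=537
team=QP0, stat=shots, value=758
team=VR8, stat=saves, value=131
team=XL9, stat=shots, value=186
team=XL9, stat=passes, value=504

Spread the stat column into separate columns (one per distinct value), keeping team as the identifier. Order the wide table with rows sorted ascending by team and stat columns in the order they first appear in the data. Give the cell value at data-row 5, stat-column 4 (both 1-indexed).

With rows sorted ascending by team, row 5 is team=ZJ9. stat columns in first-appearance order: corners, shots, passes, saves; column 4 is saves.
Long rows with team=ZJ9, stat=saves: value = 273.

273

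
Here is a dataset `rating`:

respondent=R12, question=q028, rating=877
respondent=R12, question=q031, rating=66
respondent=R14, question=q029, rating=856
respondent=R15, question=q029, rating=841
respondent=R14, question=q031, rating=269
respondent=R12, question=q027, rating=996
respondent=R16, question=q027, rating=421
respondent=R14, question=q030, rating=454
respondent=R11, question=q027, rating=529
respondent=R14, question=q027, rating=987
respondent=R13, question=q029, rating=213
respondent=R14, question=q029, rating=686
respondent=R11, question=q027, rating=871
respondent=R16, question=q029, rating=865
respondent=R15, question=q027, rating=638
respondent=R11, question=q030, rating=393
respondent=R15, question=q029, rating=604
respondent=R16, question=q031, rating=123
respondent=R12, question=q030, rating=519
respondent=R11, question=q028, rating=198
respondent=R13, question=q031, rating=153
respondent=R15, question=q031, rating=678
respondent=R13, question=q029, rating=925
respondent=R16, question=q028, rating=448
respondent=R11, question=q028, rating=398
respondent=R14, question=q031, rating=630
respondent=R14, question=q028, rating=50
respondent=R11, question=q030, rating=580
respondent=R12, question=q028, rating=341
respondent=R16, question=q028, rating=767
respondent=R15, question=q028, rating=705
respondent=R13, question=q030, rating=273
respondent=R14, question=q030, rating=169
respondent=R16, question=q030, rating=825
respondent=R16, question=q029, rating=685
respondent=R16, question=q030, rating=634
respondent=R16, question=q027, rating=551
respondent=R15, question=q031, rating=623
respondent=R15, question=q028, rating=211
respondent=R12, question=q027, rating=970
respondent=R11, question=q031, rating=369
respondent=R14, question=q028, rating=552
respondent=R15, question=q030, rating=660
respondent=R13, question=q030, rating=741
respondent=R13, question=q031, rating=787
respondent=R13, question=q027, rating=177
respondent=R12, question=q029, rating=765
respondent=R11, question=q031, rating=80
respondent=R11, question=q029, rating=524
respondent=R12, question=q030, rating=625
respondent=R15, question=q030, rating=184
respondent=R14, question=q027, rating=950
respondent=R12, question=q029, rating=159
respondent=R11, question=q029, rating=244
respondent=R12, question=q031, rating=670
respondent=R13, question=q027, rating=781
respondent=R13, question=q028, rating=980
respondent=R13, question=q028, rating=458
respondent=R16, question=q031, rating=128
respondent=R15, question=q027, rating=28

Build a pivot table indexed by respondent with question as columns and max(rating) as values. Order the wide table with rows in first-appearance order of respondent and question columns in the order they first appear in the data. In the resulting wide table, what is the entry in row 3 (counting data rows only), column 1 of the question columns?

705

With rows in first-appearance order of respondent, row 3 is respondent=R15. question columns in first-appearance order: q028, q031, q029, q027, q030; column 1 is q028.
Long rows with respondent=R15, question=q028: max(705, 211) = 705.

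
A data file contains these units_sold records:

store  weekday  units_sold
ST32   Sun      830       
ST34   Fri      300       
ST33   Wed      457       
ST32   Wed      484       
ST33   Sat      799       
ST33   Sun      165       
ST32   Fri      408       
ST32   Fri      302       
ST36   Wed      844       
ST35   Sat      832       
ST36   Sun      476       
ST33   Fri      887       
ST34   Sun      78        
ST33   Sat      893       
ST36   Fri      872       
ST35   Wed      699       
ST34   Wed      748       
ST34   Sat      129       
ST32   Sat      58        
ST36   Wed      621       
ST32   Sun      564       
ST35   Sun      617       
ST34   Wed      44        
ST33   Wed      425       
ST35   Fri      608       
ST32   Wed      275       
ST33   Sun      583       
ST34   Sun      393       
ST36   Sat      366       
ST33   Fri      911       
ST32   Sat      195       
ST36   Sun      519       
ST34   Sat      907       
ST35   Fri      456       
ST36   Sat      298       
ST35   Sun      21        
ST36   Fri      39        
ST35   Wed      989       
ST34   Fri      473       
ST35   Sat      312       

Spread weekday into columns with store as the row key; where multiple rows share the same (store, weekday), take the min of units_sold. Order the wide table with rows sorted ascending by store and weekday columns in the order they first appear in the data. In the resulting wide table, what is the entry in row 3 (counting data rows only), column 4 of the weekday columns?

129

With rows sorted ascending by store, row 3 is store=ST34. weekday columns in first-appearance order: Sun, Fri, Wed, Sat; column 4 is Sat.
Long rows with store=ST34, weekday=Sat: min(129, 907) = 129.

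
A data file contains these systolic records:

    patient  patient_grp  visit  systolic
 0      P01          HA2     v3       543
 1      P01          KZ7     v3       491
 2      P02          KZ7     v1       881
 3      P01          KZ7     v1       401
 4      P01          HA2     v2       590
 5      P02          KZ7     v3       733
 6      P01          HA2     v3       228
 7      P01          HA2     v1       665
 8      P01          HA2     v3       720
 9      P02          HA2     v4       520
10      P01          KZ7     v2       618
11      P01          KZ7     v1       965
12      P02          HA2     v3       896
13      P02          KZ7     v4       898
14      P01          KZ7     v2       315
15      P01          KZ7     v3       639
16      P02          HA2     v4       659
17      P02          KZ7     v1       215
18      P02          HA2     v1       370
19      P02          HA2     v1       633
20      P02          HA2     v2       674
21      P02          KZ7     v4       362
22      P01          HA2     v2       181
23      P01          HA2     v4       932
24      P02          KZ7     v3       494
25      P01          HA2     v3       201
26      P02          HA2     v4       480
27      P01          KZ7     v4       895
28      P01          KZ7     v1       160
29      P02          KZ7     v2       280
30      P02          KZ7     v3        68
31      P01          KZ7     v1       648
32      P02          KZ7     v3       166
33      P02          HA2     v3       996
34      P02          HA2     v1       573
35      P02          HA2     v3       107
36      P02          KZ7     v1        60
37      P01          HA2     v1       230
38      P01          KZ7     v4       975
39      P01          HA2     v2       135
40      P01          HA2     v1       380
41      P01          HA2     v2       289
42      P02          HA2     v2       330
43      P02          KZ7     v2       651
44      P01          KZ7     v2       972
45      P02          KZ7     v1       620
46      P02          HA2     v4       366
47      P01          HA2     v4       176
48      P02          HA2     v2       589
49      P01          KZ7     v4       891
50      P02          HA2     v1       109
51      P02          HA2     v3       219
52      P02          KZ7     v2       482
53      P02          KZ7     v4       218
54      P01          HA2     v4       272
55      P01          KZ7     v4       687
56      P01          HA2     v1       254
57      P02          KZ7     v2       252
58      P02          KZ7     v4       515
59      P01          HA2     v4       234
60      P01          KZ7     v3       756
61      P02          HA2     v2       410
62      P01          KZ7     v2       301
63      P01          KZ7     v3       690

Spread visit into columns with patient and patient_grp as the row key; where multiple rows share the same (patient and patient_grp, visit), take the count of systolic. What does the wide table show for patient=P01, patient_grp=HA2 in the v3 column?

4

Rows with patient=P01, patient_grp=HA2 and visit=v3: systolic values are 543, 228, 720, 201.
4 rows match — count = 4.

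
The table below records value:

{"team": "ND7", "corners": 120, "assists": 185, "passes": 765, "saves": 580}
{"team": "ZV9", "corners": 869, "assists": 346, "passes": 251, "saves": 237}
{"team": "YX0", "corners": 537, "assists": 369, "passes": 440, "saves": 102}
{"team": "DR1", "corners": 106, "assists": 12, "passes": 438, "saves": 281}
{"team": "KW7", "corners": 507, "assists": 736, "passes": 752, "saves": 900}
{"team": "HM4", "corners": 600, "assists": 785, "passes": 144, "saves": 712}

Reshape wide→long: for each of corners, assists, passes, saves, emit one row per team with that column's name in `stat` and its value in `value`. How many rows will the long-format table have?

6 team values × 4 melted columns = 24 rows.

24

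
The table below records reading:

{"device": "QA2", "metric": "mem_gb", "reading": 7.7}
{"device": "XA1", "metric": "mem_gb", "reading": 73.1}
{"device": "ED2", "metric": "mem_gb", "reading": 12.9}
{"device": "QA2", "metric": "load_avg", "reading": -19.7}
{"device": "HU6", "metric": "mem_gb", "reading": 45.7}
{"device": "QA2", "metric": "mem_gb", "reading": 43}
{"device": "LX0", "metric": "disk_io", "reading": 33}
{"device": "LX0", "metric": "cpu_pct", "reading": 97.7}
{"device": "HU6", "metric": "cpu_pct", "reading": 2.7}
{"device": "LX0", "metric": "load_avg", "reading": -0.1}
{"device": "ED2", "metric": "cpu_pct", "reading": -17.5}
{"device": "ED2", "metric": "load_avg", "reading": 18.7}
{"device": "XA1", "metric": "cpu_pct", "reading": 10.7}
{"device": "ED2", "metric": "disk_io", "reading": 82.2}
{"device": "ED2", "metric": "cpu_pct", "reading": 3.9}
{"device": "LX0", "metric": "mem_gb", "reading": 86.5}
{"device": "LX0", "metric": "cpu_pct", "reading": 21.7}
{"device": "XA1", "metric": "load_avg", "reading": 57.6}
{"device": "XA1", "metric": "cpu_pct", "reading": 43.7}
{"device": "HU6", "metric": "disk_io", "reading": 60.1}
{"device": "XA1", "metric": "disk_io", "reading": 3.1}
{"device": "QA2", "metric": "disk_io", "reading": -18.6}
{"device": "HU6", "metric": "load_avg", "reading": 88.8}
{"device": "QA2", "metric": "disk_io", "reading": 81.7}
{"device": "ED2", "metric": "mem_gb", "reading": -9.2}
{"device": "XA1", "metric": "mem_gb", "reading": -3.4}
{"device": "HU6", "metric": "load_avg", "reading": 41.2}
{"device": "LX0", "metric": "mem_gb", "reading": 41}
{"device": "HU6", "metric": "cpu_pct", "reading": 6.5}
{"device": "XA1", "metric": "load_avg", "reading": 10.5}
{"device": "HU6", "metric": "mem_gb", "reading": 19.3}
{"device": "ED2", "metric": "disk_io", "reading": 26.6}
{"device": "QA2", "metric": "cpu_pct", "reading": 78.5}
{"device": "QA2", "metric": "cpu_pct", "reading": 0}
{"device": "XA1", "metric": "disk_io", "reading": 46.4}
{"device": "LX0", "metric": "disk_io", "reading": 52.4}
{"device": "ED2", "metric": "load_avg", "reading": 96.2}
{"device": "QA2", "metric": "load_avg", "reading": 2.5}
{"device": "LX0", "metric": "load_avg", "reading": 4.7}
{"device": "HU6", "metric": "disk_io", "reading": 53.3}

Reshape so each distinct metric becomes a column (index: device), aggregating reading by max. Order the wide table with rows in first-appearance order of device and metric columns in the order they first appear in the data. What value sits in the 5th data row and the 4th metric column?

97.7

With rows in first-appearance order of device, row 5 is device=LX0. metric columns in first-appearance order: mem_gb, load_avg, disk_io, cpu_pct; column 4 is cpu_pct.
Long rows with device=LX0, metric=cpu_pct: max(97.7, 21.7) = 97.7.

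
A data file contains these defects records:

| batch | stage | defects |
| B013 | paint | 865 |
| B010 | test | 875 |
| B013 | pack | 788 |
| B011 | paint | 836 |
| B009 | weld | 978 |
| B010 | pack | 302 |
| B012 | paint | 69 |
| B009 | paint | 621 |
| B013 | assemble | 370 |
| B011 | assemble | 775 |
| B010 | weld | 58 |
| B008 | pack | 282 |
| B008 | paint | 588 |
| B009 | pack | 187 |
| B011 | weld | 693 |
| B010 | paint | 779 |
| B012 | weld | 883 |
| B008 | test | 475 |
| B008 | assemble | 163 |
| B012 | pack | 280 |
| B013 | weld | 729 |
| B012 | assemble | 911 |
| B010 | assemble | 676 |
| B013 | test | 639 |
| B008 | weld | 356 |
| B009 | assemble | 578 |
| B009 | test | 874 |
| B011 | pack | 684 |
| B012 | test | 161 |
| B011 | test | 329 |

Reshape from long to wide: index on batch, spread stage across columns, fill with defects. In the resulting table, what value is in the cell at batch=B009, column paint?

621

Wide layout: rows indexed by batch, columns are the 5 distinct stage values (paint, test, pack, weld, assemble).
Cell (batch=B009, stage=paint) draws from the long row where batch=B009 and stage=paint, which has defects=621.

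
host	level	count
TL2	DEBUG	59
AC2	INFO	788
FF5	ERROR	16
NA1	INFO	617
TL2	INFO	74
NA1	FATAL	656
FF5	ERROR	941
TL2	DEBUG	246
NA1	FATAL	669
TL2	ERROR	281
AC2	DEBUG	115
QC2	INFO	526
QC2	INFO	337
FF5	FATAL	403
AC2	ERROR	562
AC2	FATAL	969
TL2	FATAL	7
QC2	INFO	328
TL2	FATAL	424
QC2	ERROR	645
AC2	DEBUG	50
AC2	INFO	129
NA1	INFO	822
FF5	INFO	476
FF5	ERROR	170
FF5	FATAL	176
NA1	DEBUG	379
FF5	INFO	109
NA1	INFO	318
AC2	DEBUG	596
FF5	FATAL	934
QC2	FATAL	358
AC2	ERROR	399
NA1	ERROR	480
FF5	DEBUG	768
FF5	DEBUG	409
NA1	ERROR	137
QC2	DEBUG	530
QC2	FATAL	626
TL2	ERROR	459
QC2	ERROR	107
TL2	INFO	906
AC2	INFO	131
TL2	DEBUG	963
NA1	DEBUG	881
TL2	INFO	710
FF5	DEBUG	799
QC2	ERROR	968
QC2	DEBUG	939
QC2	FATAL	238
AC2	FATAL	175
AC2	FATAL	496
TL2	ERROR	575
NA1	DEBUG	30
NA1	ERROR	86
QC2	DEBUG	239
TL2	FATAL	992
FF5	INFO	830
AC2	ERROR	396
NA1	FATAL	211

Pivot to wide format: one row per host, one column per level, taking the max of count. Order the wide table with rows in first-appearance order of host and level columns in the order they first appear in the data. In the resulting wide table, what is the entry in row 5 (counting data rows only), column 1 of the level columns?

With rows in first-appearance order of host, row 5 is host=QC2. level columns in first-appearance order: DEBUG, INFO, ERROR, FATAL; column 1 is DEBUG.
Long rows with host=QC2, level=DEBUG: max(530, 939, 239) = 939.

939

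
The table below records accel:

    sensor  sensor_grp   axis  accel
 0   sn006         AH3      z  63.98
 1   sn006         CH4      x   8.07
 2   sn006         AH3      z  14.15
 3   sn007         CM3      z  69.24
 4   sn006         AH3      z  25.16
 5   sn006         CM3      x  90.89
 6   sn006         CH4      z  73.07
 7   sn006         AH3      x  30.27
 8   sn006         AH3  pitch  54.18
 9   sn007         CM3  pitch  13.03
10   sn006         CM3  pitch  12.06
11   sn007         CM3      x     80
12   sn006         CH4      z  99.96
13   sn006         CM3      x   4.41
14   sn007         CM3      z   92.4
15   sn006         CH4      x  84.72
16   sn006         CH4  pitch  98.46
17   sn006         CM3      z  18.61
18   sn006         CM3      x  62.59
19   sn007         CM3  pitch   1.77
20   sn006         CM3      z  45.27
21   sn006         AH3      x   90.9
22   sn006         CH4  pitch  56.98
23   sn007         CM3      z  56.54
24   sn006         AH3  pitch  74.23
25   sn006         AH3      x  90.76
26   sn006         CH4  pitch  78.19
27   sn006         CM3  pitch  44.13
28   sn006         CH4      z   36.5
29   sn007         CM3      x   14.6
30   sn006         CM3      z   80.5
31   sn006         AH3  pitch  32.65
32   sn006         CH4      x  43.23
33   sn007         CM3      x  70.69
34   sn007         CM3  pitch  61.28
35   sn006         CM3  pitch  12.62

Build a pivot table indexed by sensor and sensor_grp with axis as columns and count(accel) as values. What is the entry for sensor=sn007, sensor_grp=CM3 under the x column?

3

Rows with sensor=sn007, sensor_grp=CM3 and axis=x: accel values are 80, 14.6, 70.69.
3 rows match — count = 3.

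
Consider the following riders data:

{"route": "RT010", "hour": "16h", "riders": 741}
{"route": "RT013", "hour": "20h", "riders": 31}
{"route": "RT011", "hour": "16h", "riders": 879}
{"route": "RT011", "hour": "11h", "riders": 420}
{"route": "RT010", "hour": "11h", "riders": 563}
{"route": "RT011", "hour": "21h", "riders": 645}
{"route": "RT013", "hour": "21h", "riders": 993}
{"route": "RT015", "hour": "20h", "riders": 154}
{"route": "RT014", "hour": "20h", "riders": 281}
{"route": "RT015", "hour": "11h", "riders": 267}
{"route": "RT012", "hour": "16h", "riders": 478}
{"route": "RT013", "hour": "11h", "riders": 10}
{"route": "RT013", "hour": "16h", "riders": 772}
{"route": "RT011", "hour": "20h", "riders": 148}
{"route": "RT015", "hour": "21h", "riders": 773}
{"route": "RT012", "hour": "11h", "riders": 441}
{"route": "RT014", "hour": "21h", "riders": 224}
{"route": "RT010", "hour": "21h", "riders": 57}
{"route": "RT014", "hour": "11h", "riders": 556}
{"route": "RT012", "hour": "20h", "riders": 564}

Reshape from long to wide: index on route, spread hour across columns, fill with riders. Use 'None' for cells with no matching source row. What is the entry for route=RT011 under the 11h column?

The long row with route=RT011, hour=11h has riders=420.

420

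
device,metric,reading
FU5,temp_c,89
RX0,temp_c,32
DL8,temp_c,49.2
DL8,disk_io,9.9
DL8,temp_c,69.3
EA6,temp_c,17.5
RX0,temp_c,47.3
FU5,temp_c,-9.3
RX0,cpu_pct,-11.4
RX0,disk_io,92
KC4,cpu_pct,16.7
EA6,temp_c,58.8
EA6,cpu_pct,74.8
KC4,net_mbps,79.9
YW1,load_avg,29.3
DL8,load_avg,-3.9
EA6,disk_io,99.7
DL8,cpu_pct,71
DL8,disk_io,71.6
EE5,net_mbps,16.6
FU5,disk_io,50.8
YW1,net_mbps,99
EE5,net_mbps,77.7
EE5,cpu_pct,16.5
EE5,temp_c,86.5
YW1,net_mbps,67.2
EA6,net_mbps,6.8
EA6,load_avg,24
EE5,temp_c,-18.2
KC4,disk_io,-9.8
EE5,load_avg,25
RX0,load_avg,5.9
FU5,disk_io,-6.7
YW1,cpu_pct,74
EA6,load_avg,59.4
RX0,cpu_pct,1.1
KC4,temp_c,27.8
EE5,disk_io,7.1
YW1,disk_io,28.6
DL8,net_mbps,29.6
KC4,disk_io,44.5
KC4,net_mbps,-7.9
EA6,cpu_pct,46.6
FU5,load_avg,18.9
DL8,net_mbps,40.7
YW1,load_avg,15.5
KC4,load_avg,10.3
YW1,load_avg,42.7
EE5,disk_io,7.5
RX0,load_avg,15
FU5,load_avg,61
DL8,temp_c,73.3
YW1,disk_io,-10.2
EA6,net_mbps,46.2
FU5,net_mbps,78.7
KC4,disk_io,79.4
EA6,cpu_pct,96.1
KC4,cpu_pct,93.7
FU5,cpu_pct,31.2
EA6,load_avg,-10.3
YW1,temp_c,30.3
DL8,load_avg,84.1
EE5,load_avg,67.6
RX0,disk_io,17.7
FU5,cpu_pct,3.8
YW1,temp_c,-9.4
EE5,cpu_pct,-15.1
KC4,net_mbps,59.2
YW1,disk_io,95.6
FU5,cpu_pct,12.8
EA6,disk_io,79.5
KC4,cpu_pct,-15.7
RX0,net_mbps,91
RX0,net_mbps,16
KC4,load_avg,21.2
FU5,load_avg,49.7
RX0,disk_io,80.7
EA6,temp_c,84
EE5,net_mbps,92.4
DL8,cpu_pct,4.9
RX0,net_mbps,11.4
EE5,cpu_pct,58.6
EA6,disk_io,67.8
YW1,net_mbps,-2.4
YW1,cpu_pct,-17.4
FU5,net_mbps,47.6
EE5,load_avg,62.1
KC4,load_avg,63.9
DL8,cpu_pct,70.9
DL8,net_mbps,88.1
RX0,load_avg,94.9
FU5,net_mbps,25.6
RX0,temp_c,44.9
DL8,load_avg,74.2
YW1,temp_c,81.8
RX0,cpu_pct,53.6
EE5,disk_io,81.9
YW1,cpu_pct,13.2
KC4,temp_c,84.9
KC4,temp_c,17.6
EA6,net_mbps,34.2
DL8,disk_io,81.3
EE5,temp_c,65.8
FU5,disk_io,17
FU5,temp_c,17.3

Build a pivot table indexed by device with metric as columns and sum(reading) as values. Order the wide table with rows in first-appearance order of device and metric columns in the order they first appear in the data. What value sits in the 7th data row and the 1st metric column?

With rows in first-appearance order of device, row 7 is device=EE5. metric columns in first-appearance order: temp_c, disk_io, cpu_pct, net_mbps, load_avg; column 1 is temp_c.
Long rows with device=EE5, metric=temp_c: 86.5 + -18.2 + 65.8 = 134.1.

134.1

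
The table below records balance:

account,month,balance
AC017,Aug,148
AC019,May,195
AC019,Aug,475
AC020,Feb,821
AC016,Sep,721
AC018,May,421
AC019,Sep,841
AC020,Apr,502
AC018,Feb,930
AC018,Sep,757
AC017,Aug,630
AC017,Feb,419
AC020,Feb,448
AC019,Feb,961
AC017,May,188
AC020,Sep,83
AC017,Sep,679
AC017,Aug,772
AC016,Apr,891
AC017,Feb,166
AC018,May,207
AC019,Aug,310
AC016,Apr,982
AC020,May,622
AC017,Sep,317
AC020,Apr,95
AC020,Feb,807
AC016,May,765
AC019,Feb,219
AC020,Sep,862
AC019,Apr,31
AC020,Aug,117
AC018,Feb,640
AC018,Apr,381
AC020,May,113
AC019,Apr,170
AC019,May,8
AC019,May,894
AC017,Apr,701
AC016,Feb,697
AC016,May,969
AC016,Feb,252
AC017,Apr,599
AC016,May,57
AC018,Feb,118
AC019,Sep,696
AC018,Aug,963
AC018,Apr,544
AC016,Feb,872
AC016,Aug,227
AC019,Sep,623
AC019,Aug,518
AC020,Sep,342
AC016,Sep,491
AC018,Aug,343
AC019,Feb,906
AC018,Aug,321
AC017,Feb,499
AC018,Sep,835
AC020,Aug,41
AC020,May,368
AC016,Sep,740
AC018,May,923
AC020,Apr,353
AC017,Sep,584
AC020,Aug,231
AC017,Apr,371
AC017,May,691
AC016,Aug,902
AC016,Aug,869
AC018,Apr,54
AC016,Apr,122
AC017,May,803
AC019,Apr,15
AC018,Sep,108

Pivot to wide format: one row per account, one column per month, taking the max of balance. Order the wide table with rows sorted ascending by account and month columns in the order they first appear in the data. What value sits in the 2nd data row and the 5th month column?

701

With rows sorted ascending by account, row 2 is account=AC017. month columns in first-appearance order: Aug, May, Feb, Sep, Apr; column 5 is Apr.
Long rows with account=AC017, month=Apr: max(701, 599, 371) = 701.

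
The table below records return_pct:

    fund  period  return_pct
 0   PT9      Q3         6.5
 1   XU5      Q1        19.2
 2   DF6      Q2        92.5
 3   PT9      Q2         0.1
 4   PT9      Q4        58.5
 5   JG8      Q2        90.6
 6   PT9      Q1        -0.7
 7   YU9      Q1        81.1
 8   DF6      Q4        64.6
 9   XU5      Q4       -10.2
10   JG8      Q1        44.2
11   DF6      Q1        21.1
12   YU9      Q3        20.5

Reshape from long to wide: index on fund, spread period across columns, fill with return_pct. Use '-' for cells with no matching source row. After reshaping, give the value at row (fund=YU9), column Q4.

No long-format row has fund=YU9 and period=Q4, so the cell is -.

-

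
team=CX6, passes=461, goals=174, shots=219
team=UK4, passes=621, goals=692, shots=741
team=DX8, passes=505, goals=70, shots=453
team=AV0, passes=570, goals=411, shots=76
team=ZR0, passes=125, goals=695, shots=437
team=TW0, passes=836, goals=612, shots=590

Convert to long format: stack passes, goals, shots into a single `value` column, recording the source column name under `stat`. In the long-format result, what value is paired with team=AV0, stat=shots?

Unpivoting turns each (team, wide-column) pair into one long row.
The wide cell at row AV0, column shots holds 76, so the long row (AV0, shots) has value=76.

76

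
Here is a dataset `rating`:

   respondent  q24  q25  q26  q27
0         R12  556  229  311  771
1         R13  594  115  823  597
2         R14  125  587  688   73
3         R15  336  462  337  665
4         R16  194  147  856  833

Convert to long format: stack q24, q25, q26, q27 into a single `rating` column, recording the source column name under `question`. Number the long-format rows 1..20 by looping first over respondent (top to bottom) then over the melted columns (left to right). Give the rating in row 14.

462

20 rows total (5 × 4). Row 14: index ⌊(14-1)/4⌋ = 3 into respondent → R15; (14-1) mod 4 = 1 into the melted columns → q25.
So row 14 is (R15, q25, 462); rating = 462.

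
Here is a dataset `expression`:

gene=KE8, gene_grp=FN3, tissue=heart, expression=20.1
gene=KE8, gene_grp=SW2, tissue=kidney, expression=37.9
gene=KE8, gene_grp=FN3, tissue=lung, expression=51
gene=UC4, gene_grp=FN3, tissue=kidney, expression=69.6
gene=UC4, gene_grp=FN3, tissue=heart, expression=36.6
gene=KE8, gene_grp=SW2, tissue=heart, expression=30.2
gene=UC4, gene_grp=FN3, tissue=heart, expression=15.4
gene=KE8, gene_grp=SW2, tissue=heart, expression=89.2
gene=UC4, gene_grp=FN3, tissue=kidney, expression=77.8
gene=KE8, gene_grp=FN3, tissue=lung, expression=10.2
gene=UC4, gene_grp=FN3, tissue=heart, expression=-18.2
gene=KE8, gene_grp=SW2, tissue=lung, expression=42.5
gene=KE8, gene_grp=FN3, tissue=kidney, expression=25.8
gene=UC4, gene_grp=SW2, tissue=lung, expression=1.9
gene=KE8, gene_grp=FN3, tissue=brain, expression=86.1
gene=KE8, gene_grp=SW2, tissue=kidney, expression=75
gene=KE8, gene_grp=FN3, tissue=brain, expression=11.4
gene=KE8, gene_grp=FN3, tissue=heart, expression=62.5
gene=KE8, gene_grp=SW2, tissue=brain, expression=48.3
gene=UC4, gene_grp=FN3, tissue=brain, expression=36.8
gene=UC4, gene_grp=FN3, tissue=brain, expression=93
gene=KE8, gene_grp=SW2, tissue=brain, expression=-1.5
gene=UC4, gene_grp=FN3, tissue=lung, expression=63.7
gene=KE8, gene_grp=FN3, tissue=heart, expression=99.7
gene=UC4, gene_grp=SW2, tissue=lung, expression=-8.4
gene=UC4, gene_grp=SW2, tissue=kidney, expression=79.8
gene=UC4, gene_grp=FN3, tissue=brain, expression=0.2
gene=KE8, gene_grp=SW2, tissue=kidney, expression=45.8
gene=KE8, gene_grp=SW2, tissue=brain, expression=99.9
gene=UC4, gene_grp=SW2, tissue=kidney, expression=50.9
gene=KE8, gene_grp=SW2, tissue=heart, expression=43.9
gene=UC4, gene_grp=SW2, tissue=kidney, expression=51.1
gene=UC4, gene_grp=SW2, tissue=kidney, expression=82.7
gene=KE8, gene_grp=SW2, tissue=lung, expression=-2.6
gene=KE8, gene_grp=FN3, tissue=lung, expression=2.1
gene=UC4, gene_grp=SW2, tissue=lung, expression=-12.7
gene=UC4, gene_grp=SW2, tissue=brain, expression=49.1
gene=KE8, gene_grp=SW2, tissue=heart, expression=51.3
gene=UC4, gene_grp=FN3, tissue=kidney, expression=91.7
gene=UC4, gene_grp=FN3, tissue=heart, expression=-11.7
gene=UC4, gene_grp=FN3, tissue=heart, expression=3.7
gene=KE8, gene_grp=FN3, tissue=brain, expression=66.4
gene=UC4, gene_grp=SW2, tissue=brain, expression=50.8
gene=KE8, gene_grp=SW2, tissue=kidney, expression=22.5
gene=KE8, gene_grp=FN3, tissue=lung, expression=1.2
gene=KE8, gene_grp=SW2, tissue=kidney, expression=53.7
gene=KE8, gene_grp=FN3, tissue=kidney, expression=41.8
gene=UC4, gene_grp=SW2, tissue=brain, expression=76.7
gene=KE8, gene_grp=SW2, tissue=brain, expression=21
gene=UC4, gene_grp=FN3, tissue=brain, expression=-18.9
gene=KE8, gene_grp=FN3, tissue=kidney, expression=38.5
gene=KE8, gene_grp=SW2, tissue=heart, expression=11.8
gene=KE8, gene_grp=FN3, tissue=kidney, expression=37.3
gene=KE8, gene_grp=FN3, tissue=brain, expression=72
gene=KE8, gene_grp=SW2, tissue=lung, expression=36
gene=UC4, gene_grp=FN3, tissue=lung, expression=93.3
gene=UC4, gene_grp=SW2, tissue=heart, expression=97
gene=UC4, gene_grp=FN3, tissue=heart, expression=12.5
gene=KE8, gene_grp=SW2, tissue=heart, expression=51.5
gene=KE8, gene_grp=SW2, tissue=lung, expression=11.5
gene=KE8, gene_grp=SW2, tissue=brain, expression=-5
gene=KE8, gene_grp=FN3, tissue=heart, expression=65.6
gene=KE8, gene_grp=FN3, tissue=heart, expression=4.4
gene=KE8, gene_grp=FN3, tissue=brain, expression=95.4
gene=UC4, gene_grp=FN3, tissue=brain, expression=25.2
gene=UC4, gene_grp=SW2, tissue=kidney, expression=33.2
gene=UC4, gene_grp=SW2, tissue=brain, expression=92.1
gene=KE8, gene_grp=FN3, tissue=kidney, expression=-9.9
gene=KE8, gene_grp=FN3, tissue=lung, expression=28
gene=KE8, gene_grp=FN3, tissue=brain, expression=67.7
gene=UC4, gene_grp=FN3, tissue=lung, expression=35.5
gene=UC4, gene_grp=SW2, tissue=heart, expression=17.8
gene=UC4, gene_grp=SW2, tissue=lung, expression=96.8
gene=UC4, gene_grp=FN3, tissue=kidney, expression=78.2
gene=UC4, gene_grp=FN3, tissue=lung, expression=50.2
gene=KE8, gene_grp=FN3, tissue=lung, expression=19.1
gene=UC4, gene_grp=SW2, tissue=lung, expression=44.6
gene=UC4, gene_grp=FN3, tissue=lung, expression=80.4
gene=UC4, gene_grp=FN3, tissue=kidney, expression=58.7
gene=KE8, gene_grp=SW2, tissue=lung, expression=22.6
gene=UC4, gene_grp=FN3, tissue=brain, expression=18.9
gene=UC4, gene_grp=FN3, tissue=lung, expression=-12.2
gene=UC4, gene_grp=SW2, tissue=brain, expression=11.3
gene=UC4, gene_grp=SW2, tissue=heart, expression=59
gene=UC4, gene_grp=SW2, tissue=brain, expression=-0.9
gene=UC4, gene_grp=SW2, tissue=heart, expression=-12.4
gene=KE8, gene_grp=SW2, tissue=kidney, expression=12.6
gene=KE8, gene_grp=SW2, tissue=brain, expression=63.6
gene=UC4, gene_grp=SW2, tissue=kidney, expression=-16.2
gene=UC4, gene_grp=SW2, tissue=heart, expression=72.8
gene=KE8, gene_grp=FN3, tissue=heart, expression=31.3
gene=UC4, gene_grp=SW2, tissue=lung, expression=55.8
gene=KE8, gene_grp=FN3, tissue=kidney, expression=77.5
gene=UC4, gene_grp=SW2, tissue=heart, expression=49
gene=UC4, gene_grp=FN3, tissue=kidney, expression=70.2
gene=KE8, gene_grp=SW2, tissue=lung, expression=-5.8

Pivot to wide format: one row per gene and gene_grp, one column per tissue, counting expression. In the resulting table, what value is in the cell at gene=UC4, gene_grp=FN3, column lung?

Rows with gene=UC4, gene_grp=FN3 and tissue=lung: expression values are 63.7, 93.3, 35.5, 50.2, 80.4, -12.2.
6 rows match — count = 6.

6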